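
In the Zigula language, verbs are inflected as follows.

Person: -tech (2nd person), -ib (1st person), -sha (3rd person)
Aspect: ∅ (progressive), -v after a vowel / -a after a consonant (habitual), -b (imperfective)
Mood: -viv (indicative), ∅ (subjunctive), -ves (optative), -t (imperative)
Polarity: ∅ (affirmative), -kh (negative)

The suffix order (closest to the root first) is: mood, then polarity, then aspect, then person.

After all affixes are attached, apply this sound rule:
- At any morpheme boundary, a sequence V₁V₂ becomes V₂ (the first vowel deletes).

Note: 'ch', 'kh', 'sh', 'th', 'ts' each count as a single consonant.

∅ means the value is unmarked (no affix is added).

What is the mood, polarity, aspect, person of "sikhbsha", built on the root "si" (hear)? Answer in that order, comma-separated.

subjunctive, negative, imperfective, 3rd person

Segment: si-kh-b-sha.
mood: ∅ → subjunctive.
polarity: -kh → negative.
aspect: -b → imperfective.
person: -sha → 3rd person.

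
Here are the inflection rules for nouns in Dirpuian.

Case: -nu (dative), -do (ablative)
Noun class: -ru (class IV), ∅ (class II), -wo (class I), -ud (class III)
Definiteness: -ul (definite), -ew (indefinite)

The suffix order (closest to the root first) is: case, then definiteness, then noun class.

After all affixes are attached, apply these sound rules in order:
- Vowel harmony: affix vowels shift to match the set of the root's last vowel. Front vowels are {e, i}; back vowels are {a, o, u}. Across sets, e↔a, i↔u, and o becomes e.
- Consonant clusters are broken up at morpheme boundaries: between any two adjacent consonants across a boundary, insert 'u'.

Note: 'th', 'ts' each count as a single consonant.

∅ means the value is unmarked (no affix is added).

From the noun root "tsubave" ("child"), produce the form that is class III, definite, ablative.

Attach case ablative -do → tsubavedo.
Attach definiteness definite -ul → tsubavedoul.
Attach noun class class III -ud → tsubavedoulud.
Apply vowel harmony: tsubavedoulud → tsubavedeilid.
Epenthesis: no change.

tsubavedeilid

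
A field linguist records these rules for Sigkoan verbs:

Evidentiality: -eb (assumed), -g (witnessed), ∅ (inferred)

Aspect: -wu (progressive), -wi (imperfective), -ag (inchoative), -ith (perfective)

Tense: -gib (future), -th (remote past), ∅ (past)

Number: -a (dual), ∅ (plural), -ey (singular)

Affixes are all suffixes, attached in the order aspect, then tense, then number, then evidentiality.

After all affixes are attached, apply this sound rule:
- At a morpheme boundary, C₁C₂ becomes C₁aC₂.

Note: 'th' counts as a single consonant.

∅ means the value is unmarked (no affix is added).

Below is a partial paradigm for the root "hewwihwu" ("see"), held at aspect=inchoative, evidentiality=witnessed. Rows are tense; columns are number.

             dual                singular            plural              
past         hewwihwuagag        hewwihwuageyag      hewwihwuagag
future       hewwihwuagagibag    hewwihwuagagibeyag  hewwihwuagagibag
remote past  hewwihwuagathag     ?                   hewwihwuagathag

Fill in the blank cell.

Attach aspect inchoative -ag → hewwihwuag.
Attach tense remote past -th → hewwihwuagth.
Attach number singular -ey → hewwihwuagthey.
Attach evidentiality witnessed -g → hewwihwuagtheyg.
Apply epenthesis: hewwihwuagtheyg → hewwihwuagatheyag.

hewwihwuagatheyag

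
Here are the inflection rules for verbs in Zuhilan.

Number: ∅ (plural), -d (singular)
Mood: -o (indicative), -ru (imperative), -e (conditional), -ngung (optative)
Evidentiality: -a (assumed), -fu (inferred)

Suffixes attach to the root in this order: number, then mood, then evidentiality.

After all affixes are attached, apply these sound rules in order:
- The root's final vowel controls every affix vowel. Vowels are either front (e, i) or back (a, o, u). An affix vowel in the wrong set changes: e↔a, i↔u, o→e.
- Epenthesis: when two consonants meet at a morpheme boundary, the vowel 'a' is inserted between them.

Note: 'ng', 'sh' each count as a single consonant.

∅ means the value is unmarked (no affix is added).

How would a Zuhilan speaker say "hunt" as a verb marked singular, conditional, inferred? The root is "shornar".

Attach number singular -d → shornard.
Attach mood conditional -e → shornarde.
Attach evidentiality inferred -fu → shornardefu.
Apply vowel harmony: shornardefu → shornardafu.
Apply epenthesis: shornardafu → shornaradafu.

shornaradafu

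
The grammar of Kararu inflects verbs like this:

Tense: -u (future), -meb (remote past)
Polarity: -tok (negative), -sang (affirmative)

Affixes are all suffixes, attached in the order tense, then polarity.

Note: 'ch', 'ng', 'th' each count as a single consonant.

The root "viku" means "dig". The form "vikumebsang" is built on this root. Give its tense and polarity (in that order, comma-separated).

Segment: viku-meb-sang.
tense: -meb → remote past.
polarity: -sang → affirmative.

remote past, affirmative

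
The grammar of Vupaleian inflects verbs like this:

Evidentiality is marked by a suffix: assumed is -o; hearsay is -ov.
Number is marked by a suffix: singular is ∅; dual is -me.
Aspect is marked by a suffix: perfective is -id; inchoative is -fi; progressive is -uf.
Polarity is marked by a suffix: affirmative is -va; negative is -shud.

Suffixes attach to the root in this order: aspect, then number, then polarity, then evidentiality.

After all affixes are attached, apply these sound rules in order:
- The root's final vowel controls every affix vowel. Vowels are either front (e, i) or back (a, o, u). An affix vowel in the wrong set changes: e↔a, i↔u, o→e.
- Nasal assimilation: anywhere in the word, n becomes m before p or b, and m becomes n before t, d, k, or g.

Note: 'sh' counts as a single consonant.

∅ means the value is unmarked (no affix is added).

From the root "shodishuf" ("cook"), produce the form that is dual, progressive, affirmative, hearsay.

Attach aspect progressive -uf → shodishufuf.
Attach number dual -me → shodishufufme.
Attach polarity affirmative -va → shodishufufmeva.
Attach evidentiality hearsay -ov → shodishufufmevaov.
Apply vowel harmony: shodishufufmevaov → shodishufufmavaov.
Nasal assimilation: no change.

shodishufufmavaov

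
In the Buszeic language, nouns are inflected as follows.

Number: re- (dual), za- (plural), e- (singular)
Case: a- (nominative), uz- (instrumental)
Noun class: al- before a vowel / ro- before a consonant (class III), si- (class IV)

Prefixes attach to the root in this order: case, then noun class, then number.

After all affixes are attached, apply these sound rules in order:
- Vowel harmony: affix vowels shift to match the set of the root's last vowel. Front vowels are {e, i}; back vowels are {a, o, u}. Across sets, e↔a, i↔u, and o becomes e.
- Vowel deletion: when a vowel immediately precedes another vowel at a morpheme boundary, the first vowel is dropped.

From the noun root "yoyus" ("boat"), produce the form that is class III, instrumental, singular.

Attach case instrumental uz- → uzyoyus.
Attach noun class class III al- (before vowel 'u') → aluzyoyus.
Attach number singular e- → ealuzyoyus.
Apply vowel harmony: ealuzyoyus → aaluzyoyus.
Apply vowel deletion: aaluzyoyus → aluzyoyus.

aluzyoyus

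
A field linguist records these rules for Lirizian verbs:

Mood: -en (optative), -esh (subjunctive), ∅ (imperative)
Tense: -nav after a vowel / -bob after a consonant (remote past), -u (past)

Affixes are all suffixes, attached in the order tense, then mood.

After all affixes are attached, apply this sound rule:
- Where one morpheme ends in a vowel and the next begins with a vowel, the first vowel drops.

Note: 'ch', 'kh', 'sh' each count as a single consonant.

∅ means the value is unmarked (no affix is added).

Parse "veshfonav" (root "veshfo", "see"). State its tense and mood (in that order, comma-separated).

remote past, imperative

Segment: veshfo-nav.
tense: -nav/bob → remote past.
mood: ∅ → imperative.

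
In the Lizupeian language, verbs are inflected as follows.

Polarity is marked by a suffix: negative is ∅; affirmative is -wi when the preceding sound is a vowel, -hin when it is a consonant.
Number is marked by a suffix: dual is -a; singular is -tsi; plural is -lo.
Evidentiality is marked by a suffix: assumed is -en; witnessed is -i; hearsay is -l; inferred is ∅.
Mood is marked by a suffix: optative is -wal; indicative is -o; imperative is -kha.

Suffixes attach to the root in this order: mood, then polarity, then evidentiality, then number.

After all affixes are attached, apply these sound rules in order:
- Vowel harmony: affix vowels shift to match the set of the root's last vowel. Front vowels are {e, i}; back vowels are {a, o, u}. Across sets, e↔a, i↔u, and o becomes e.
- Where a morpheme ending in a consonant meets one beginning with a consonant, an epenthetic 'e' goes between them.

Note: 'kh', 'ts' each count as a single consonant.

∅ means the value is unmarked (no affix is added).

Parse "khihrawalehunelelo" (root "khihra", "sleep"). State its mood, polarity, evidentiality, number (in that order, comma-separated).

optative, affirmative, hearsay, plural

Segment: khihra-wal-hin-l-lo.
mood: -wal → optative.
polarity: -wi/hin → affirmative.
evidentiality: -l → hearsay.
number: -lo → plural.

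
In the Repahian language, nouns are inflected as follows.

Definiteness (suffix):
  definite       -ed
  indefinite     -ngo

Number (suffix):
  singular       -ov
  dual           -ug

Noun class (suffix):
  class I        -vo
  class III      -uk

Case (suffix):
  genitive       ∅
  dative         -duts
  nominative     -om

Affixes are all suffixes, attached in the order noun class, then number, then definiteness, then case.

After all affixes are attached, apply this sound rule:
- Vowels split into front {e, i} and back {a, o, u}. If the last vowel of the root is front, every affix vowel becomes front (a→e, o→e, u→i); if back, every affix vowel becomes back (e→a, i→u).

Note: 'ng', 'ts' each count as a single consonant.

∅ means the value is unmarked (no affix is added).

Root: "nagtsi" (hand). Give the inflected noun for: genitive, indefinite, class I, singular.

nagtsiveevnge

Attach noun class class I -vo → nagtsivo.
Attach number singular -ov → nagtsivoov.
Attach definiteness indefinite -ngo → nagtsivoovngo.
case = genitive: zero marking, form stays nagtsivoovngo.
Apply vowel harmony: nagtsivoovngo → nagtsiveevnge.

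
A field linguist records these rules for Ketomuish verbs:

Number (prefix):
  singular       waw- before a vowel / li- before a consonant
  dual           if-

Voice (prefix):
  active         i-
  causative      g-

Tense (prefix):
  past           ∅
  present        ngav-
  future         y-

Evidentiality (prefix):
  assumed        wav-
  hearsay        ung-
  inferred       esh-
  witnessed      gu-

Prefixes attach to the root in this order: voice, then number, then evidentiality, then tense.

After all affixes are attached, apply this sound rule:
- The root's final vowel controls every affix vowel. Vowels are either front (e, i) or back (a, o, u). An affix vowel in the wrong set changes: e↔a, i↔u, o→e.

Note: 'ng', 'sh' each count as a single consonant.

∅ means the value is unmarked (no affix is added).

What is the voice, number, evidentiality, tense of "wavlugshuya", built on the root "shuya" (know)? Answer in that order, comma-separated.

causative, singular, assumed, past

Segment: wav-li-g-shuya.
voice: g- → causative.
number: waw/li- → singular.
evidentiality: wav- → assumed.
tense: ∅ → past.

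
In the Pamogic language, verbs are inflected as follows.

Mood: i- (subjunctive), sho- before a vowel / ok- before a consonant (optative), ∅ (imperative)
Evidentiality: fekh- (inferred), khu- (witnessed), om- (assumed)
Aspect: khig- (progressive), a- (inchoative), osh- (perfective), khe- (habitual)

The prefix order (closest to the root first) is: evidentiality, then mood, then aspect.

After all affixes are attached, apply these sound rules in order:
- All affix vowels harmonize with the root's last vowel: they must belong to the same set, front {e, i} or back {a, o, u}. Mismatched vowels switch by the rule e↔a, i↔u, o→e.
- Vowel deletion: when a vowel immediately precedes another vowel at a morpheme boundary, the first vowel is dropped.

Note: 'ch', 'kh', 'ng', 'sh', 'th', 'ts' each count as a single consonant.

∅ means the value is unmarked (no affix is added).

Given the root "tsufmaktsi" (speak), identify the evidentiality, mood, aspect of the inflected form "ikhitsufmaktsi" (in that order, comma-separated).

Segment: a-i-khu-tsufmaktsi.
evidentiality: khu- → witnessed.
mood: i- → subjunctive.
aspect: a- → inchoative.

witnessed, subjunctive, inchoative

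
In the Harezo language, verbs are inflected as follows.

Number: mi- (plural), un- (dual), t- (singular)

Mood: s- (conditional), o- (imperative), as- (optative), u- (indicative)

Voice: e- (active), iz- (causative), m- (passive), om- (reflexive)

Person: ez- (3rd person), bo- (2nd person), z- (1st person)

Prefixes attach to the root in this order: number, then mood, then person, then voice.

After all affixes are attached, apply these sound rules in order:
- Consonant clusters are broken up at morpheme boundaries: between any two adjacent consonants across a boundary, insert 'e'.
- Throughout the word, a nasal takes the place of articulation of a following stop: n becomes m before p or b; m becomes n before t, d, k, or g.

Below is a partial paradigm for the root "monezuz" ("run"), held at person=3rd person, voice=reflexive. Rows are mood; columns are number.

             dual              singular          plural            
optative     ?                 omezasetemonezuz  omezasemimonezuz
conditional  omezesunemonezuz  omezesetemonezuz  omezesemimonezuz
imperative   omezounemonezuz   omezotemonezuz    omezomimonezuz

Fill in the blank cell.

Attach number dual un- → unmonezuz.
Attach mood optative as- → asunmonezuz.
Attach person 3rd person ez- → ezasunmonezuz.
Attach voice reflexive om- → omezasunmonezuz.
Apply epenthesis: omezasunmonezuz → omezasunemonezuz.
Nasal assimilation: no change.

omezasunemonezuz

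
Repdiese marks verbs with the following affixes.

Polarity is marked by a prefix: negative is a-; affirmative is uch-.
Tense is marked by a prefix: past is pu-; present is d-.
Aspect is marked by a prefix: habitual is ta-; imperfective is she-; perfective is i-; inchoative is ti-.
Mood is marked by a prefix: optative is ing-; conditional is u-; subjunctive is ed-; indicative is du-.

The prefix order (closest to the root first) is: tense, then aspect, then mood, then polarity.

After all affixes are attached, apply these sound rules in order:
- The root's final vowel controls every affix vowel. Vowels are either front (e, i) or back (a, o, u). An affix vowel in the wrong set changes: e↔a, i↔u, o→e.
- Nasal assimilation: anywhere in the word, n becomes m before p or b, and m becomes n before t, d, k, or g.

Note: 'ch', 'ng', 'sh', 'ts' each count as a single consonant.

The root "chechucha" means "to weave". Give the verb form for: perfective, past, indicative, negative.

Attach tense past pu- → puchechucha.
Attach aspect perfective i- → ipuchechucha.
Attach mood indicative du- → duipuchechucha.
Attach polarity negative a- → aduipuchechucha.
Apply vowel harmony: aduipuchechucha → aduupuchechucha.
Nasal assimilation: no change.

aduupuchechucha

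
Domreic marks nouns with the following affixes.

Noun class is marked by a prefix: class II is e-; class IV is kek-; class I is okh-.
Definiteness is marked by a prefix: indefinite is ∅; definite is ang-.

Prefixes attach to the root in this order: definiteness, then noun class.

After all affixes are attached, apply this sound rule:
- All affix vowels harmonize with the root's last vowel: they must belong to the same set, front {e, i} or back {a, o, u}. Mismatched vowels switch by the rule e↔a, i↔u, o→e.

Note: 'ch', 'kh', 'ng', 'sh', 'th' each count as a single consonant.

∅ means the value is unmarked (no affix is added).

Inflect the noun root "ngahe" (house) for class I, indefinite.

definiteness = indefinite: zero marking, form stays ngahe.
Attach noun class class I okh- → okhngahe.
Apply vowel harmony: okhngahe → ekhngahe.

ekhngahe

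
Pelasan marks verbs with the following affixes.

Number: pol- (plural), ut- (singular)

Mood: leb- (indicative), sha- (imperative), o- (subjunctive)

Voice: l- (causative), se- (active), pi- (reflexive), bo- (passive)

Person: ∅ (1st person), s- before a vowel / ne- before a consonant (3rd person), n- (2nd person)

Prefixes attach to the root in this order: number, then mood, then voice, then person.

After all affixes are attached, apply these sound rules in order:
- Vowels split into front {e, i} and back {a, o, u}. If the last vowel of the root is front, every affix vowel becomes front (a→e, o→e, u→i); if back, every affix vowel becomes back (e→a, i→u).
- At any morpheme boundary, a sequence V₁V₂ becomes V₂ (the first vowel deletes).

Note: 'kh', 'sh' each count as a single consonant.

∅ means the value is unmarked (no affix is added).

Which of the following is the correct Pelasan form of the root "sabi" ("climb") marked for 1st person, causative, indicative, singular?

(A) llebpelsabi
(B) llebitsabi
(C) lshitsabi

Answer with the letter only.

B

Attach number singular ut- → utsabi.
Attach mood indicative leb- → lebutsabi.
Attach voice causative l- → llebutsabi.
person = 1st person: zero marking, form stays llebutsabi.
Apply vowel harmony: llebutsabi → llebitsabi.
Vowel deletion: no change.
So the correct form is llebitsabi, option (B).
(A) llebpelsabi is wrong: it uses plural instead of singular for number.
(C) lshitsabi is wrong: it uses imperative instead of indicative for mood.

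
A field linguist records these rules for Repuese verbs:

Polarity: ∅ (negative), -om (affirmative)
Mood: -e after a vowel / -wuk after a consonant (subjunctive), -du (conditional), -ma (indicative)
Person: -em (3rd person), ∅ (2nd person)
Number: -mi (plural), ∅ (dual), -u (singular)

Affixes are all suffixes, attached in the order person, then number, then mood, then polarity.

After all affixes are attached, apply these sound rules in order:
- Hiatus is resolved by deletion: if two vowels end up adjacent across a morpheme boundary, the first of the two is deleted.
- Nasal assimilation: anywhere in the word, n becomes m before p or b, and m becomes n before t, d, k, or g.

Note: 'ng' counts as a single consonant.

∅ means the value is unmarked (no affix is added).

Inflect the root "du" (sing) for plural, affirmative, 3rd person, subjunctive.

Attach person 3rd person -em → duem.
Attach number plural -mi → duemmi.
Attach mood subjunctive -e (after vowel 'i') → duemmie.
Attach polarity affirmative -om → duemmieom.
Apply vowel deletion: duemmieom → demmom.
Nasal assimilation: no change.

demmom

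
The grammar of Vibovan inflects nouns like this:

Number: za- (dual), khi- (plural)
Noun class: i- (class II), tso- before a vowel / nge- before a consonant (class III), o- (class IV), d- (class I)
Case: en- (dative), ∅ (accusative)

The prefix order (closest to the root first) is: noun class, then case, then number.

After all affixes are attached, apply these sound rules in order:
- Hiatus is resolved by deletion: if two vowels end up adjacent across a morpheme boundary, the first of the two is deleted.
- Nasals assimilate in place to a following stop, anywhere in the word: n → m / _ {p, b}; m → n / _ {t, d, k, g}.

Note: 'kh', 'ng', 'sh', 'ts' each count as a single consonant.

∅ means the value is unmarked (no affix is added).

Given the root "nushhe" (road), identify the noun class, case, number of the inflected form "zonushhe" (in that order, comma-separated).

class IV, accusative, dual

Segment: za-o-nushhe.
noun class: o- → class IV.
case: ∅ → accusative.
number: za- → dual.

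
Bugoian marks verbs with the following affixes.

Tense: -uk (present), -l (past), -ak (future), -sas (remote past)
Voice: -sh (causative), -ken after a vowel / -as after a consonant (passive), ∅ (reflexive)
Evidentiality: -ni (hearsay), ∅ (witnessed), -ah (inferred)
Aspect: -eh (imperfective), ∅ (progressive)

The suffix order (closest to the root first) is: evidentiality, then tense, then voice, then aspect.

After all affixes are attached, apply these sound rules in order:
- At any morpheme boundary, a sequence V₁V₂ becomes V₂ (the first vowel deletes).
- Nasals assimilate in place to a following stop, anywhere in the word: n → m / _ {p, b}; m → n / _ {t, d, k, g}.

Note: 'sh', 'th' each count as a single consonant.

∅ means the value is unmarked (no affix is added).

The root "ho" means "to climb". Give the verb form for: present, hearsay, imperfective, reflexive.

honukeh

Attach evidentiality hearsay -ni → honi.
Attach tense present -uk → honiuk.
voice = reflexive: zero marking, form stays honiuk.
Attach aspect imperfective -eh → honiukeh.
Apply vowel deletion: honiukeh → honukeh.
Nasal assimilation: no change.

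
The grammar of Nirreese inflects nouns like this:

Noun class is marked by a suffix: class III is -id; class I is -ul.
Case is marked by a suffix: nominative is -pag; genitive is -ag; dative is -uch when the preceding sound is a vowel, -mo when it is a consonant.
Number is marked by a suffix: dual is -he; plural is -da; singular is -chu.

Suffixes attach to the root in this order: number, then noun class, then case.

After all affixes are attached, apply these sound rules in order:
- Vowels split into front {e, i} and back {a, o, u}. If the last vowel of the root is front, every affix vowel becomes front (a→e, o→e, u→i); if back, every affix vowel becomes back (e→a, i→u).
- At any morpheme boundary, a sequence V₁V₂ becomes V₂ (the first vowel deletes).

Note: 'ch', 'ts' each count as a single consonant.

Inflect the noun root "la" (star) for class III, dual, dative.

lahudmo

Attach number dual -he → lahe.
Attach noun class class III -id → laheid.
Attach case dative -mo (after consonant 'd') → laheidmo.
Apply vowel harmony: laheidmo → lahaudmo.
Apply vowel deletion: lahaudmo → lahudmo.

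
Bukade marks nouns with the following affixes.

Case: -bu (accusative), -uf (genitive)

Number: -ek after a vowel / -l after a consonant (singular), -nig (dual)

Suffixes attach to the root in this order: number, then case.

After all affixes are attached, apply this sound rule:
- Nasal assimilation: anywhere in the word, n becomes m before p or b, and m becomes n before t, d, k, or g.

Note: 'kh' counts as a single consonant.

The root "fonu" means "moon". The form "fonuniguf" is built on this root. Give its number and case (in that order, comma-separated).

Segment: fonu-nig-uf.
number: -nig → dual.
case: -uf → genitive.

dual, genitive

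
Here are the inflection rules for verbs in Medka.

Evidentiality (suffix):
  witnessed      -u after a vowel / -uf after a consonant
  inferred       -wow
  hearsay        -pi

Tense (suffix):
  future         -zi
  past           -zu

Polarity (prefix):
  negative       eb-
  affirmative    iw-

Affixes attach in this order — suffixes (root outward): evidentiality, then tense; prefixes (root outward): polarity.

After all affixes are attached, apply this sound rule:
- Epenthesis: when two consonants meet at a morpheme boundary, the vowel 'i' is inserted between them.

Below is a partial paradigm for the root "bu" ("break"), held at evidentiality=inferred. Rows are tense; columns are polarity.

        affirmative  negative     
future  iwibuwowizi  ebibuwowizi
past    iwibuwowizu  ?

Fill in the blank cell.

Attach evidentiality inferred -wow → buwow.
Attach tense past -zu → buwowzu.
Attach polarity negative eb- → ebbuwowzu.
Apply epenthesis: ebbuwowzu → ebibuwowizu.

ebibuwowizu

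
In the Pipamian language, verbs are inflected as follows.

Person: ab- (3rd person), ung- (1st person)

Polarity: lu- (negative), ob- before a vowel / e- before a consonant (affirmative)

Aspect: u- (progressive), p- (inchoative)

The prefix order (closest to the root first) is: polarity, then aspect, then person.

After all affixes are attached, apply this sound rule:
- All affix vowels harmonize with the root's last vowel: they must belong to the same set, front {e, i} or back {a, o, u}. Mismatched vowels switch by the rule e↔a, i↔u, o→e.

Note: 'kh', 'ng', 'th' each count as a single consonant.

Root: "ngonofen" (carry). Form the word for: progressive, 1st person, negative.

Attach polarity negative lu- → lungonofen.
Attach aspect progressive u- → ulungonofen.
Attach person 1st person ung- → ungulungonofen.
Apply vowel harmony: ungulungonofen → ingilingonofen.

ingilingonofen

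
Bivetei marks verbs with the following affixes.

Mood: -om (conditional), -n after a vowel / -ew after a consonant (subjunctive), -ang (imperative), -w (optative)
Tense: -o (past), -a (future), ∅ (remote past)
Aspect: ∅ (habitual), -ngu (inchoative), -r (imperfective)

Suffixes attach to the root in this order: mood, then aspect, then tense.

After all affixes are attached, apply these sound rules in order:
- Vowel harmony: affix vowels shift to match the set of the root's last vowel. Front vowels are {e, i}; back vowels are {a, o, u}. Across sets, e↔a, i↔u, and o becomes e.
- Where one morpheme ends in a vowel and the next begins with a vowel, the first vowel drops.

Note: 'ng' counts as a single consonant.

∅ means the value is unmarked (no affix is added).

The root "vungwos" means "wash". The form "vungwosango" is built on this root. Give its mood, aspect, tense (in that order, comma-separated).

imperative, habitual, past

Segment: vungwos-ang-o.
mood: -ang → imperative.
aspect: ∅ → habitual.
tense: -o → past.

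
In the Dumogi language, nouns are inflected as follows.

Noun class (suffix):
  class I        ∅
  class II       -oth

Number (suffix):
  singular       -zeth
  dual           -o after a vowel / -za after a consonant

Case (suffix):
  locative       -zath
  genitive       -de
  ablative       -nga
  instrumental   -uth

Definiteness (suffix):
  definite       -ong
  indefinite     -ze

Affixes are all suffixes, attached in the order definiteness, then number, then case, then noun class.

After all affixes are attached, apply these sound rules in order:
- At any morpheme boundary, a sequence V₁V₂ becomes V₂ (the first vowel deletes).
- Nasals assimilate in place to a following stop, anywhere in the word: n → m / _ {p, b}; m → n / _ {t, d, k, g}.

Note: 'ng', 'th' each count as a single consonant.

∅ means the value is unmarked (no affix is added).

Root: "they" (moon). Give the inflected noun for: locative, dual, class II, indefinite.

theyzozathoth

Attach definiteness indefinite -ze → theyze.
Attach number dual -o (after vowel 'e') → theyzeo.
Attach case locative -zath → theyzeozath.
Attach noun class class II -oth → theyzeozathoth.
Apply vowel deletion: theyzeozathoth → theyzozathoth.
Nasal assimilation: no change.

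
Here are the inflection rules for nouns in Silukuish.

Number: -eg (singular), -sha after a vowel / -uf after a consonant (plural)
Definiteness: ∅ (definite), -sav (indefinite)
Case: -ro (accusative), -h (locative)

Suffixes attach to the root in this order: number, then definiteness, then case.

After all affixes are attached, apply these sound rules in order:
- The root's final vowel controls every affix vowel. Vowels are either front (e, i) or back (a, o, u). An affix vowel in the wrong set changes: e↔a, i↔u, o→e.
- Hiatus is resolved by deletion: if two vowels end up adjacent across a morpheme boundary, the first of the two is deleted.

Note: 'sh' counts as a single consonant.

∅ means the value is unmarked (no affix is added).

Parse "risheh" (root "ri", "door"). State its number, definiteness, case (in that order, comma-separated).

Segment: ri-sha-h.
number: -sha/uf → plural.
definiteness: ∅ → definite.
case: -h → locative.

plural, definite, locative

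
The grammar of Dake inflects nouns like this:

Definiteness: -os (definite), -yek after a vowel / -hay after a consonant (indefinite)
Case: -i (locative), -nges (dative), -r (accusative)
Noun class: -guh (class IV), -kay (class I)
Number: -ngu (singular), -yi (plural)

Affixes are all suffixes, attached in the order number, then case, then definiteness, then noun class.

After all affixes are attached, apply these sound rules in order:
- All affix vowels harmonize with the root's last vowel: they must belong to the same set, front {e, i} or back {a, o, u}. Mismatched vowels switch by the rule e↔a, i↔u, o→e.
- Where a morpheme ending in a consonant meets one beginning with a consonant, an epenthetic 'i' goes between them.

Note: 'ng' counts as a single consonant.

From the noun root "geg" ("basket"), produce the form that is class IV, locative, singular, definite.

gegingiiesigih

Attach number singular -ngu → gegngu.
Attach case locative -i → gegngui.
Attach definiteness definite -os → gegnguios.
Attach noun class class IV -guh → gegnguiosguh.
Apply vowel harmony: gegnguiosguh → gegngiiesgih.
Apply epenthesis: gegngiiesgih → gegingiiesigih.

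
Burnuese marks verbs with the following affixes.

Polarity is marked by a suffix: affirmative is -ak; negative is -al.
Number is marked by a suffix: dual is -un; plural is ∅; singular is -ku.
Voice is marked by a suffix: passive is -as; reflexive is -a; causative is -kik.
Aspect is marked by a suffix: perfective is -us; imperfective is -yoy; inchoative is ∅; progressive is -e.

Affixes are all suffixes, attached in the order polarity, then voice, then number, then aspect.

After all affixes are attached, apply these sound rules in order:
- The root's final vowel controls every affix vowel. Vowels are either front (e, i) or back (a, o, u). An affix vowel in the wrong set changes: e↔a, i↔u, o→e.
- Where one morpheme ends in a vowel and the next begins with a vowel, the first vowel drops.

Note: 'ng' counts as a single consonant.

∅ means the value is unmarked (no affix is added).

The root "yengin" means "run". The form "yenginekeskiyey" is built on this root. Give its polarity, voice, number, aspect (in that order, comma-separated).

affirmative, passive, singular, imperfective

Segment: yengin-ak-as-ku-yoy.
polarity: -ak → affirmative.
voice: -as → passive.
number: -ku → singular.
aspect: -yoy → imperfective.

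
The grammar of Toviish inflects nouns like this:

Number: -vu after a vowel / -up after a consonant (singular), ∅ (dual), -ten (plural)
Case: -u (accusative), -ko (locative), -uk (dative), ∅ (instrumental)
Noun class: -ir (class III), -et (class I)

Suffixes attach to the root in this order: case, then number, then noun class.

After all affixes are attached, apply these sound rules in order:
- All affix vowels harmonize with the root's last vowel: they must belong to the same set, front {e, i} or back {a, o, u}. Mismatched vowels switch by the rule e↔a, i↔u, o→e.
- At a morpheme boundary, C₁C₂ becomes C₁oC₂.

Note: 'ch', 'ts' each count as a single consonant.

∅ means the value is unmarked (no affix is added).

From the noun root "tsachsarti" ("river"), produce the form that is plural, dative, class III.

tsachsartiikotenir

Attach case dative -uk → tsachsartiuk.
Attach number plural -ten → tsachsartiukten.
Attach noun class class III -ir → tsachsartiuktenir.
Apply vowel harmony: tsachsartiuktenir → tsachsartiiktenir.
Apply epenthesis: tsachsartiiktenir → tsachsartiikotenir.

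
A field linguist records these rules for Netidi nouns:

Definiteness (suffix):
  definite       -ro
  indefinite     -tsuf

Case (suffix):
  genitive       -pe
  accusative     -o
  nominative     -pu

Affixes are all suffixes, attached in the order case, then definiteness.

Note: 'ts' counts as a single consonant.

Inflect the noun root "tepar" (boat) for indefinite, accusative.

teparotsuf

Attach case accusative -o → teparo.
Attach definiteness indefinite -tsuf → teparotsuf.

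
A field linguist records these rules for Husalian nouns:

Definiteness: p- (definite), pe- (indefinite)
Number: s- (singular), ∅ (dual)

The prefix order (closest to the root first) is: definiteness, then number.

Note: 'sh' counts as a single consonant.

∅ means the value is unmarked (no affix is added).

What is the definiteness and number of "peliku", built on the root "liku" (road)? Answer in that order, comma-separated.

Segment: pe-liku.
definiteness: pe- → indefinite.
number: ∅ → dual.

indefinite, dual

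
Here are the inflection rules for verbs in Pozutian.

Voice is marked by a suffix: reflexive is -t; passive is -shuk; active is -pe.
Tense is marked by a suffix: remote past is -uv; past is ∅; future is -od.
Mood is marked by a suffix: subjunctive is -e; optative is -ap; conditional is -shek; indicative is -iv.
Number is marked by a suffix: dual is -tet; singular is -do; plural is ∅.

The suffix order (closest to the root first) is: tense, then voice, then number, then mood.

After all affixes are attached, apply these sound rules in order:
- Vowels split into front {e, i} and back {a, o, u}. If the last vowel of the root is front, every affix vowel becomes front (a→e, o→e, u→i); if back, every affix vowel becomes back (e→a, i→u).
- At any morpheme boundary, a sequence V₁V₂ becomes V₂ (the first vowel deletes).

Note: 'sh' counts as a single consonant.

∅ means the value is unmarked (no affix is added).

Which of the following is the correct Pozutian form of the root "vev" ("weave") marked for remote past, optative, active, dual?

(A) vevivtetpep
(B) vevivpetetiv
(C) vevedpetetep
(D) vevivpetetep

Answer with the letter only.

Attach tense remote past -uv → vevuv.
Attach voice active -pe → vevuvpe.
Attach number dual -tet → vevuvpetet.
Attach mood optative -ap → vevuvpetetap.
Apply vowel harmony: vevuvpetetap → vevivpetetep.
Vowel deletion: no change.
So the correct form is vevivpetetep, option (D).
(A) vevivtetpep is wrong: it has the affixes in the wrong order.
(B) vevivpetetiv is wrong: it uses indicative instead of optative for mood.
(C) vevedpetetep is wrong: it uses future instead of remote past for tense.

D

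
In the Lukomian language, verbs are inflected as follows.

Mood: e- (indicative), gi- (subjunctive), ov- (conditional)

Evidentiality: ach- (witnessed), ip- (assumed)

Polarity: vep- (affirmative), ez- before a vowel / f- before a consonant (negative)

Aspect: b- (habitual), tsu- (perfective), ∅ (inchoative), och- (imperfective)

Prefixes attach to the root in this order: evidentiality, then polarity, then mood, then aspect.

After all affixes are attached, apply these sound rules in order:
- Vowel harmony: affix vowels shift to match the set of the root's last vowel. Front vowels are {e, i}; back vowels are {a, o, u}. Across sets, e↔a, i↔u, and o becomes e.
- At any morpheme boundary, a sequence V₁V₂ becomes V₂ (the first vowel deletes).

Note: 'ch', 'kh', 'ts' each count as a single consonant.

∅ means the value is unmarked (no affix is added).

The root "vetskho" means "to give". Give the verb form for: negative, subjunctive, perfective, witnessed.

tsugazachvetskho

Attach evidentiality witnessed ach- → achvetskho.
Attach polarity negative ez- (before vowel 'a') → ezachvetskho.
Attach mood subjunctive gi- → giezachvetskho.
Attach aspect perfective tsu- → tsugiezachvetskho.
Apply vowel harmony: tsugiezachvetskho → tsuguazachvetskho.
Apply vowel deletion: tsuguazachvetskho → tsugazachvetskho.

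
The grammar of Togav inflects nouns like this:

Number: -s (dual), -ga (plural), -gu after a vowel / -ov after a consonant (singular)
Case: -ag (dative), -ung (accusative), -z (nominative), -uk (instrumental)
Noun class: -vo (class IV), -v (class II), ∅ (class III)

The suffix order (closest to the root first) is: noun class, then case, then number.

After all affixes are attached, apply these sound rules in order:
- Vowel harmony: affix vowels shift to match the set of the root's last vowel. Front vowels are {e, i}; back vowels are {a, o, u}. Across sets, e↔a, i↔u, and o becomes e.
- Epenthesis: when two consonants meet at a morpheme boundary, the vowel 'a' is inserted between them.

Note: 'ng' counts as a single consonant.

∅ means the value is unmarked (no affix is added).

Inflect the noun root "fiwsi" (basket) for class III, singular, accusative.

noun class = class III: zero marking, form stays fiwsi.
Attach case accusative -ung → fiwsiung.
Attach number singular -ov (after consonant 'ng') → fiwsiungov.
Apply vowel harmony: fiwsiungov → fiwsiingev.
Epenthesis: no change.

fiwsiingev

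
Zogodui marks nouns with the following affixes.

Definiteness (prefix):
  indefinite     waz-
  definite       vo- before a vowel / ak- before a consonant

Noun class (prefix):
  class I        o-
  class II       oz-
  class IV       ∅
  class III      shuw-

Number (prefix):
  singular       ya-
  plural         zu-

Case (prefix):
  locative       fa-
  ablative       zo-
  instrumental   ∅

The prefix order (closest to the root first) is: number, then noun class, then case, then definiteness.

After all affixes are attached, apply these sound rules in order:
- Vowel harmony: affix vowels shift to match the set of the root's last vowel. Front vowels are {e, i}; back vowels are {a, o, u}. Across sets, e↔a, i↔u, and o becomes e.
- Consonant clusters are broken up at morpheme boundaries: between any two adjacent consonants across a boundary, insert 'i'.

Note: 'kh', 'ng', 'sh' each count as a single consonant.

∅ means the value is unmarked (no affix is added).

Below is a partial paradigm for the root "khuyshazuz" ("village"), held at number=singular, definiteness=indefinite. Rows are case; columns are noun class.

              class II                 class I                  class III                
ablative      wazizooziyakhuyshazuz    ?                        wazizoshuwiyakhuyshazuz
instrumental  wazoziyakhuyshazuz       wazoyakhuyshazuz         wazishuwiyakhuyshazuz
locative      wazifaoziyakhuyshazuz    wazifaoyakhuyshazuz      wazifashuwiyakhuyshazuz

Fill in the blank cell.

Attach number singular ya- → yakhuyshazuz.
Attach noun class class I o- → oyakhuyshazuz.
Attach case ablative zo- → zooyakhuyshazuz.
Attach definiteness indefinite waz- → wazzooyakhuyshazuz.
Vowel harmony: no change.
Apply epenthesis: wazzooyakhuyshazuz → wazizooyakhuyshazuz.

wazizooyakhuyshazuz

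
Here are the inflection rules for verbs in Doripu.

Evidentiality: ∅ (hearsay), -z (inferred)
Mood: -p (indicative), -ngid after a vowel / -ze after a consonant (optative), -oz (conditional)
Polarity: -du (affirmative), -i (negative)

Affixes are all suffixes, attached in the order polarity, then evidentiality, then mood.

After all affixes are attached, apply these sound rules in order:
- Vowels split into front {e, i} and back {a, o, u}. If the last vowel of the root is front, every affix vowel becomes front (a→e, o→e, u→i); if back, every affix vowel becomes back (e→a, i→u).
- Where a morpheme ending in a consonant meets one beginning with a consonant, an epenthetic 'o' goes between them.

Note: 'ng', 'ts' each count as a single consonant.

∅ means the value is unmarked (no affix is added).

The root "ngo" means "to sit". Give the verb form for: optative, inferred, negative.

ngouzoza

Attach polarity negative -i → ngoi.
Attach evidentiality inferred -z → ngoiz.
Attach mood optative -ze (after consonant 'z') → ngoizze.
Apply vowel harmony: ngoizze → ngouzza.
Apply epenthesis: ngouzza → ngouzoza.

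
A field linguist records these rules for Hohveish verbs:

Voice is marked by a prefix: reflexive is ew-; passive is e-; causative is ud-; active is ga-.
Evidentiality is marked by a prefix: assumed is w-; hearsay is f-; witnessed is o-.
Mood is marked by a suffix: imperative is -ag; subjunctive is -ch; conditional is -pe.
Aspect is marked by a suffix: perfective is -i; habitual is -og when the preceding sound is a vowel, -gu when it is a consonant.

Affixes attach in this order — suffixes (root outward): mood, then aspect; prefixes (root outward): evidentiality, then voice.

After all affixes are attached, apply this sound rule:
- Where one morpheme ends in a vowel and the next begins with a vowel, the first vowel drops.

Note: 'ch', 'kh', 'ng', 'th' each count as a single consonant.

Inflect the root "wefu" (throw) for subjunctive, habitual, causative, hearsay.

Attach mood subjunctive -ch → wefuch.
Attach evidentiality hearsay f- → fwefuch.
Attach aspect habitual -gu (after consonant 'ch') → fwefuchgu.
Attach voice causative ud- → udfwefuchgu.
Vowel deletion: no change.

udfwefuchgu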